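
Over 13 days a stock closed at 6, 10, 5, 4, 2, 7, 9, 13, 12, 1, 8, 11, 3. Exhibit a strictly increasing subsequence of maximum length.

Patience tails give the LIS length; then backtrack through the dp parents:
6 → extends → [6]
10 → extends → [6, 10]
5 → replaces 6 → [5, 10]
4 → replaces 5 → [4, 10]
2 → replaces 4 → [2, 10]
7 → replaces 10 → [2, 7]
9 → extends → [2, 7, 9]
13 → extends → [2, 7, 9, 13]
12 → replaces 13 → [2, 7, 9, 12]
1 → replaces 2 → [1, 7, 9, 12]
8 → replaces 9 → [1, 7, 8, 12]
11 → replaces 12 → [1, 7, 8, 11]
3 → replaces 7 → [1, 3, 8, 11]
Length 4; one witness is 6, 7, 9, 13.

6, 7, 9, 13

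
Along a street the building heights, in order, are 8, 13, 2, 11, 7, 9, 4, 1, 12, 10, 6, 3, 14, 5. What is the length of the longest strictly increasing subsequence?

5

Let dp[i] be the length of the longest such subsequence ending at index i:
i:      1  2  3  4  5  6  7  8  9 10 11 12 13 14
a[i]:   8 13  2 11  7  9  4  1 12 10  6  3 14  5
dp:     1  2  1  2  2  3  2  1  4  4  3  2  5  3
Maximum dp value is 5.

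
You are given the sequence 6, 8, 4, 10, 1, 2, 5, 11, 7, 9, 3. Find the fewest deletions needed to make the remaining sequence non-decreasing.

6

Fewest deletions = n − (longest non-decreasing subsequence).
Patience tails:
6 → extends → [6]
8 → extends → [6, 8]
4 → replaces 6 → [4, 8]
10 → extends → [4, 8, 10]
1 → replaces 4 → [1, 8, 10]
2 → replaces 8 → [1, 2, 10]
5 → replaces 10 → [1, 2, 5]
11 → extends → [1, 2, 5, 11]
7 → replaces 11 → [1, 2, 5, 7]
9 → extends → [1, 2, 5, 7, 9]
3 → replaces 5 → [1, 2, 3, 7, 9]
Longest non-decreasing subsequence has length 5, so deletions = 11 − 5 = 6.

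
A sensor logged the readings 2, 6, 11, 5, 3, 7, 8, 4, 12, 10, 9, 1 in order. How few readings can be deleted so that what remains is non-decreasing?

7

Fewest deletions = n − (longest non-decreasing subsequence).
Patience tails:
2 → extends → [2]
6 → extends → [2, 6]
11 → extends → [2, 6, 11]
5 → replaces 6 → [2, 5, 11]
3 → replaces 5 → [2, 3, 11]
7 → replaces 11 → [2, 3, 7]
8 → extends → [2, 3, 7, 8]
4 → replaces 7 → [2, 3, 4, 8]
12 → extends → [2, 3, 4, 8, 12]
10 → replaces 12 → [2, 3, 4, 8, 10]
9 → replaces 10 → [2, 3, 4, 8, 9]
1 → replaces 2 → [1, 3, 4, 8, 9]
Longest non-decreasing subsequence has length 5, so deletions = 12 − 5 = 7.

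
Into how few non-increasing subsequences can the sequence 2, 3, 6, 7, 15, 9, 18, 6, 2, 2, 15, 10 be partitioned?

6

Place each on the leftmost legal pile:
2 → new pile 1 (tops now [2])
3 → new pile 2 (tops now [2, 3])
6 → new pile 3 (tops now [2, 3, 6])
7 → new pile 4 (tops now [2, 3, 6, 7])
15 → new pile 5 (tops now [2, 3, 6, 7, 15])
9 → pile 5 (tops now [2, 3, 6, 7, 9])
18 → new pile 6 (tops now [2, 3, 6, 7, 9, 18])
6 → pile 3 (tops now [2, 3, 6, 7, 9, 18])
2 → pile 1 (tops now [2, 3, 6, 7, 9, 18])
2 → pile 1 (tops now [2, 3, 6, 7, 9, 18])
15 → pile 6 (tops now [2, 3, 6, 7, 9, 15])
10 → pile 6 (tops now [2, 3, 6, 7, 9, 10])
Six piles.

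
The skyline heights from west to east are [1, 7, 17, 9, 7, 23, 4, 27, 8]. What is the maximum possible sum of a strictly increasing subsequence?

75

Let S[i] be the best sum of a strictly increasing subsequence ending at i:
i:      1  2  3  4  5  6  7  8  9
a[i]:   1  7 17  9  7 23  4 27  8
S:      1  8 25 17  8 48  5 75 16
Maximum is 75 (e.g. 1 + 7 + 17 + 23 + 27).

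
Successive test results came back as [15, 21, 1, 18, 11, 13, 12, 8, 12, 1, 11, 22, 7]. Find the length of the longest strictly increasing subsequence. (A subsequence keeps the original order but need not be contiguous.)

Track the smallest tail for each achievable length (strict):
15 → extends → [15]
21 → extends → [15, 21]
1 → replaces 15 → [1, 21]
18 → replaces 21 → [1, 18]
11 → replaces 18 → [1, 11]
13 → extends → [1, 11, 13]
12 → replaces 13 → [1, 11, 12]
8 → replaces 11 → [1, 8, 12]
12 → already a tail → [1, 8, 12]
1 → already a tail → [1, 8, 12]
11 → replaces 12 → [1, 8, 11]
22 → extends → [1, 8, 11, 22]
7 → replaces 8 → [1, 7, 11, 22]
Four tails, so the longest strictly increasing subsequence has length 4 (e.g. 1, 11, 13, 22).

4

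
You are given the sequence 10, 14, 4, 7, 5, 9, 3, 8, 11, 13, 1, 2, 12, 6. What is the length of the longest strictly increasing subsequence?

5

Track the smallest tail for each achievable length (strict):
10 → extends → [10]
14 → extends → [10, 14]
4 → replaces 10 → [4, 14]
7 → replaces 14 → [4, 7]
5 → replaces 7 → [4, 5]
9 → extends → [4, 5, 9]
3 → replaces 4 → [3, 5, 9]
8 → replaces 9 → [3, 5, 8]
11 → extends → [3, 5, 8, 11]
13 → extends → [3, 5, 8, 11, 13]
1 → replaces 3 → [1, 5, 8, 11, 13]
2 → replaces 5 → [1, 2, 8, 11, 13]
12 → replaces 13 → [1, 2, 8, 11, 12]
6 → replaces 8 → [1, 2, 6, 11, 12]
Five tails, so the longest strictly increasing subsequence has length 5 (e.g. 4, 7, 9, 11, 13).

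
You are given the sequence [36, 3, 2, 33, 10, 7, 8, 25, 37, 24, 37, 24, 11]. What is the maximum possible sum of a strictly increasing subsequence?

Let S[i] be the best sum of a strictly increasing subsequence ending at i:
i:      1  2  3  4  5  6  7  8  9 10 11 12 13
a[i]:  36  3  2 33 10  7  8 25 37 24 37 24 11
S:     36  3  2 36 13 10 18 43 80 42 80 42 29
Maximum is 80 (e.g. 3 + 7 + 8 + 25 + 37).

80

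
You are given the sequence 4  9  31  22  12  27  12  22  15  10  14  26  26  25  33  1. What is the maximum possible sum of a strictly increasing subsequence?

106

Let S[i] be the best sum of a strictly increasing subsequence ending at i:
i:       1   2   3   4   5   6   7   8   9  10  11  12  13  14  15  16
a[i]:    4   9  31  22  12  27  12  22  15  10  14  26  26  25  33   1
S:       4  13  44  35  25  62  25  47  40  23  39  73  73  72 106   1
Maximum is 106 (e.g. 4 + 9 + 12 + 22 + 26 + 33).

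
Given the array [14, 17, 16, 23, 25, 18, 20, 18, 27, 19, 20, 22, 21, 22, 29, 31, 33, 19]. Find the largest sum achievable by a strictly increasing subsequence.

Let S[i] be the best sum of a strictly increasing subsequence ending at i:
i:       1   2   3   4   5   6   7   8   9  10  11  12  13  14  15  16  17  18
a[i]:   14  17  16  23  25  18  20  18  27  19  20  22  21  22  29  31  33  19
S:      14  31  30  54  79  49  69  49 106  68  88 110 109 131 160 191 224  68
Maximum is 224 (e.g. 14 + 17 + 18 + 19 + 20 + 21 + 22 + 29 + 31 + 33).

224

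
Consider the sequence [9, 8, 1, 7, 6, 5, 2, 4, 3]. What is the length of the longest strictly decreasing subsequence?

7

Negate each value so 'decreasing' becomes 'increasing', then run patience tails on the negated sequence:
-9 → extends → [-9]
-8 → extends → [-9, -8]
-1 → extends → [-9, -8, -1]
-7 → replaces -1 → [-9, -8, -7]
-6 → extends → [-9, -8, -7, -6]
-5 → extends → [-9, -8, -7, -6, -5]
-2 → extends → [-9, -8, -7, -6, -5, -2]
-4 → replaces -2 → [-9, -8, -7, -6, -5, -4]
-3 → extends → [-9, -8, -7, -6, -5, -4, -3]
Seven tails, so the longest strictly decreasing subsequence of the original has length 7.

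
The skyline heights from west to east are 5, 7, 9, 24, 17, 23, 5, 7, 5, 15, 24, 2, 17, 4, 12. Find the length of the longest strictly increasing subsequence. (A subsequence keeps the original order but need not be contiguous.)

Track the smallest tail for each achievable length (strict):
5 → extends → [5]
7 → extends → [5, 7]
9 → extends → [5, 7, 9]
24 → extends → [5, 7, 9, 24]
17 → replaces 24 → [5, 7, 9, 17]
23 → extends → [5, 7, 9, 17, 23]
5 → already a tail → [5, 7, 9, 17, 23]
7 → already a tail → [5, 7, 9, 17, 23]
5 → already a tail → [5, 7, 9, 17, 23]
15 → replaces 17 → [5, 7, 9, 15, 23]
24 → extends → [5, 7, 9, 15, 23, 24]
2 → replaces 5 → [2, 7, 9, 15, 23, 24]
17 → replaces 23 → [2, 7, 9, 15, 17, 24]
4 → replaces 7 → [2, 4, 9, 15, 17, 24]
12 → replaces 15 → [2, 4, 9, 12, 17, 24]
Six tails, so the longest strictly increasing subsequence has length 6 (e.g. 5, 7, 9, 17, 23, 24).

6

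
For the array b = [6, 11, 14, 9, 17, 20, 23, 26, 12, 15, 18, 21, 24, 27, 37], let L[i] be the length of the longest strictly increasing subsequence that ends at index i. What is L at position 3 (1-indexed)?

3

dp[i] = 1 + max{dp[j] : j<i, b[j]<b[i]} (or 1 if no such j):
i:      1  2  3  4  5  6  7  8  9 10 11 12 13 14 15
b[i]:   6 11 14  9 17 20 23 26 12 15 18 21 24 27 37
dp:     1  2  3  2  4  5  6  7  3  4  5  6  7  8  9
At index 3 the value is 3.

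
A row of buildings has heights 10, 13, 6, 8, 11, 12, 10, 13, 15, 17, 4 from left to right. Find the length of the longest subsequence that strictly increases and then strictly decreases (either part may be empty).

8

inc[i] = longest strictly increasing subsequence ending at i; dec[i] = longest strictly decreasing subsequence starting at i:
i:      1  2  3  4  5  6  7  8  9 10 11
a[i]:  10 13  6  8 11 12 10 13 15 17  4
inc:    1  2  1  2  3  4  3  5  6  7  1
dec:    3  4  2  2  3  3  2  2  2  2  1
Best peak at i=10 (value 17): inc=7, dec=2, length 7+2−1 = 8.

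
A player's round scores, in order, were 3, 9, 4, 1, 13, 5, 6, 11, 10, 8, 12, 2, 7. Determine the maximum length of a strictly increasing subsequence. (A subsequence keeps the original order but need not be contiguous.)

6

Track the smallest tail for each achievable length (strict):
3 → extends → [3]
9 → extends → [3, 9]
4 → replaces 9 → [3, 4]
1 → replaces 3 → [1, 4]
13 → extends → [1, 4, 13]
5 → replaces 13 → [1, 4, 5]
6 → extends → [1, 4, 5, 6]
11 → extends → [1, 4, 5, 6, 11]
10 → replaces 11 → [1, 4, 5, 6, 10]
8 → replaces 10 → [1, 4, 5, 6, 8]
12 → extends → [1, 4, 5, 6, 8, 12]
2 → replaces 4 → [1, 2, 5, 6, 8, 12]
7 → replaces 8 → [1, 2, 5, 6, 7, 12]
Six tails, so the longest strictly increasing subsequence has length 6 (e.g. 3, 4, 5, 6, 11, 12).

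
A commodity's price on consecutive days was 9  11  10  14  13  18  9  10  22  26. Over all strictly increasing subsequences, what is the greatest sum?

100

Let S[i] be the best sum of a strictly increasing subsequence ending at i:
i:       1   2   3   4   5   6   7   8   9  10
a[i]:    9  11  10  14  13  18   9  10  22  26
S:       9  20  19  34  33  52   9  19  74 100
Maximum is 100 (e.g. 9 + 11 + 14 + 18 + 22 + 26).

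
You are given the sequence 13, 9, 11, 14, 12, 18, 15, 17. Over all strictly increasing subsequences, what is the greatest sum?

66

Let S[i] be the best sum of a strictly increasing subsequence ending at i:
i:      1  2  3  4  5  6  7  8
a[i]:  13  9 11 14 12 18 15 17
S:     13  9 20 34 32 52 49 66
Maximum is 66 (e.g. 9 + 11 + 14 + 15 + 17).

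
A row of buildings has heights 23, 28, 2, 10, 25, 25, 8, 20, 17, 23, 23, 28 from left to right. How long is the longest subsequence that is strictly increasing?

5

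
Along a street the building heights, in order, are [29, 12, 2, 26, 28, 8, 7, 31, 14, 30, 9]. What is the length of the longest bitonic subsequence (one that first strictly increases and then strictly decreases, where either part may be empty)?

6

inc[i] = longest strictly increasing subsequence ending at i; dec[i] = longest strictly decreasing subsequence starting at i:
i:      1  2  3  4  5  6  7  8  9 10 11
a[i]:  29 12  2 26 28  8  7 31 14 30  9
inc:    1  1  1  2  3  2  2  4  3  4  3
dec:    4  3  1  3  3  2  1  3  2  2  1
Best peak at i=8 (value 31): inc=4, dec=3, length 4+3−1 = 6.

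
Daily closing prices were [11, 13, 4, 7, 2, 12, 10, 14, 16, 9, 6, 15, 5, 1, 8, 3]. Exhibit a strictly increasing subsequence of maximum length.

4, 7, 12, 14, 16

Patience tails give the LIS length; then backtrack through the dp parents:
11 → extends → [11]
13 → extends → [11, 13]
4 → replaces 11 → [4, 13]
7 → replaces 13 → [4, 7]
2 → replaces 4 → [2, 7]
12 → extends → [2, 7, 12]
10 → replaces 12 → [2, 7, 10]
14 → extends → [2, 7, 10, 14]
16 → extends → [2, 7, 10, 14, 16]
9 → replaces 10 → [2, 7, 9, 14, 16]
6 → replaces 7 → [2, 6, 9, 14, 16]
15 → replaces 16 → [2, 6, 9, 14, 15]
5 → replaces 6 → [2, 5, 9, 14, 15]
1 → replaces 2 → [1, 5, 9, 14, 15]
8 → replaces 9 → [1, 5, 8, 14, 15]
3 → replaces 5 → [1, 3, 8, 14, 15]
Length 5; one witness is 4, 7, 12, 14, 16.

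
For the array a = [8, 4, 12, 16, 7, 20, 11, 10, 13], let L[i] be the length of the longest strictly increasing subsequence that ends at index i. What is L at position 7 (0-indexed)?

dp[i] = 1 + max{dp[j] : j<i, a[j]<a[i]} (or 1 if no such j):
i:      0  1  2  3  4  5  6  7  8
a[i]:   8  4 12 16  7 20 11 10 13
dp:     1  1  2  3  2  4  3  3  4
At index 7 the value is 3.

3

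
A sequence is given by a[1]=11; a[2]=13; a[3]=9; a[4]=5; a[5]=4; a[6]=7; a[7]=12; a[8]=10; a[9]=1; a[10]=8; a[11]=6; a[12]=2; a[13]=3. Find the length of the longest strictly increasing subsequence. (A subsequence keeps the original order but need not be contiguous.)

3

Let dp[i] be the length of the longest such subsequence ending at index i:
i:      1  2  3  4  5  6  7  8  9 10 11 12 13
a[i]:  11 13  9  5  4  7 12 10  1  8  6  2  3
dp:     1  2  1  1  1  2  3  3  1  3  2  2  3
Maximum dp value is 3.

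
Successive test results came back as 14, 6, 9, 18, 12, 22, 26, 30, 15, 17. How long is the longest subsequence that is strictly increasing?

6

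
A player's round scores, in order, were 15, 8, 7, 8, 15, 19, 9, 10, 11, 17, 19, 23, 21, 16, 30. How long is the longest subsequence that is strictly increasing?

Let dp[i] be the length of the longest such subsequence ending at index i:
i:      1  2  3  4  5  6  7  8  9 10 11 12 13 14 15
a[i]:  15  8  7  8 15 19  9 10 11 17 19 23 21 16 30
dp:     1  1  1  2  3  4  3  4  5  6  7  8  8  6  9
Maximum dp value is 9.

9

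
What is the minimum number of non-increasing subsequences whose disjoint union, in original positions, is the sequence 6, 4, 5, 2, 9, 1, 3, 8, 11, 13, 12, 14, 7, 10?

6

Place each on the leftmost legal pile:
6 → new pile 1 (tops now [6])
4 → pile 1 (tops now [4])
5 → new pile 2 (tops now [4, 5])
2 → pile 1 (tops now [2, 5])
9 → new pile 3 (tops now [2, 5, 9])
1 → pile 1 (tops now [1, 5, 9])
3 → pile 2 (tops now [1, 3, 9])
8 → pile 3 (tops now [1, 3, 8])
11 → new pile 4 (tops now [1, 3, 8, 11])
13 → new pile 5 (tops now [1, 3, 8, 11, 13])
12 → pile 5 (tops now [1, 3, 8, 11, 12])
14 → new pile 6 (tops now [1, 3, 8, 11, 12, 14])
7 → pile 3 (tops now [1, 3, 7, 11, 12, 14])
10 → pile 4 (tops now [1, 3, 7, 10, 12, 14])
Six piles.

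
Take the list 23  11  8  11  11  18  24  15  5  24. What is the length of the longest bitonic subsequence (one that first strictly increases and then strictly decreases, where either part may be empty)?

inc[i] = longest strictly increasing subsequence ending at i; dec[i] = longest strictly decreasing subsequence starting at i:
i:      1  2  3  4  5  6  7  8  9 10
a[i]:  23 11  8 11 11 18 24 15  5 24
inc:    1  1  1  2  2  3  4  3  1  4
dec:    4  3  2  2  2  3  3  2  1  1
Best peak at i=7 (value 24): inc=4, dec=3, length 4+3−1 = 6.

6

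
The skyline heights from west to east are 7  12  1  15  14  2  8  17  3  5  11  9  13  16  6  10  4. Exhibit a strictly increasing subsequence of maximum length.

Patience tails give the LIS length; then backtrack through the dp parents:
7 → extends → [7]
12 → extends → [7, 12]
1 → replaces 7 → [1, 12]
15 → extends → [1, 12, 15]
14 → replaces 15 → [1, 12, 14]
2 → replaces 12 → [1, 2, 14]
8 → replaces 14 → [1, 2, 8]
17 → extends → [1, 2, 8, 17]
3 → replaces 8 → [1, 2, 3, 17]
5 → replaces 17 → [1, 2, 3, 5]
11 → extends → [1, 2, 3, 5, 11]
9 → replaces 11 → [1, 2, 3, 5, 9]
13 → extends → [1, 2, 3, 5, 9, 13]
16 → extends → [1, 2, 3, 5, 9, 13, 16]
6 → replaces 9 → [1, 2, 3, 5, 6, 13, 16]
10 → replaces 13 → [1, 2, 3, 5, 6, 10, 16]
4 → replaces 5 → [1, 2, 3, 4, 6, 10, 16]
Length 7; one witness is 1, 2, 3, 5, 11, 13, 16.

1, 2, 3, 5, 11, 13, 16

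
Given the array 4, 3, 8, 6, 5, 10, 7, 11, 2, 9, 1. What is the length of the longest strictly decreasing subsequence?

Let dp[i] be the longest strictly decreasing subsequence ending at i:
i:      1  2  3  4  5  6  7  8  9 10 11
a[i]:   4  3  8  6  5 10  7 11  2  9  1
dp:     1  2  1  2  3  1  2  1  4  2  5
Maximum is 5.

5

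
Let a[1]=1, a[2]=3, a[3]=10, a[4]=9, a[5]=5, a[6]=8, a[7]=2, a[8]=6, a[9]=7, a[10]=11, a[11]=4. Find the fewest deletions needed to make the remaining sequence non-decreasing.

Fewest deletions = n − (longest non-decreasing subsequence).
Patience tails:
1 → extends → [1]
3 → extends → [1, 3]
10 → extends → [1, 3, 10]
9 → replaces 10 → [1, 3, 9]
5 → replaces 9 → [1, 3, 5]
8 → extends → [1, 3, 5, 8]
2 → replaces 3 → [1, 2, 5, 8]
6 → replaces 8 → [1, 2, 5, 6]
7 → extends → [1, 2, 5, 6, 7]
11 → extends → [1, 2, 5, 6, 7, 11]
4 → replaces 5 → [1, 2, 4, 6, 7, 11]
Longest non-decreasing subsequence has length 6, so deletions = 11 − 6 = 5.

5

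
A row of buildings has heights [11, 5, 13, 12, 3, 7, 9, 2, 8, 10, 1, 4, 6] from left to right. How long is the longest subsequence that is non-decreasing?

4

Track the smallest tail for each achievable length (allowing ties):
11 → extends → [11]
5 → replaces 11 → [5]
13 → extends → [5, 13]
12 → replaces 13 → [5, 12]
3 → replaces 5 → [3, 12]
7 → replaces 12 → [3, 7]
9 → extends → [3, 7, 9]
2 → replaces 3 → [2, 7, 9]
8 → replaces 9 → [2, 7, 8]
10 → extends → [2, 7, 8, 10]
1 → replaces 2 → [1, 7, 8, 10]
4 → replaces 7 → [1, 4, 8, 10]
6 → replaces 8 → [1, 4, 6, 10]
Four tails, so the longest non-decreasing subsequence has length 4 (e.g. 5, 7, 9, 10).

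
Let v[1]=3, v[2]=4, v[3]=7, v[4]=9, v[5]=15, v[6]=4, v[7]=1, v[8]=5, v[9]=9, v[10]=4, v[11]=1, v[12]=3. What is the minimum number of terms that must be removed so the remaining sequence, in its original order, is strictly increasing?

7

Fewest deletions = n − (longest strictly increasing subsequence).
Patience tails:
3 → extends → [3]
4 → extends → [3, 4]
7 → extends → [3, 4, 7]
9 → extends → [3, 4, 7, 9]
15 → extends → [3, 4, 7, 9, 15]
4 → already a tail → [3, 4, 7, 9, 15]
1 → replaces 3 → [1, 4, 7, 9, 15]
5 → replaces 7 → [1, 4, 5, 9, 15]
9 → already a tail → [1, 4, 5, 9, 15]
4 → already a tail → [1, 4, 5, 9, 15]
1 → already a tail → [1, 4, 5, 9, 15]
3 → replaces 4 → [1, 3, 5, 9, 15]
Longest strictly increasing subsequence has length 5, so deletions = 12 − 5 = 7.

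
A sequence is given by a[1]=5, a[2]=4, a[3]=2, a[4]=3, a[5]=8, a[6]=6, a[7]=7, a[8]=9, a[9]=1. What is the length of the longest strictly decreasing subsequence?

4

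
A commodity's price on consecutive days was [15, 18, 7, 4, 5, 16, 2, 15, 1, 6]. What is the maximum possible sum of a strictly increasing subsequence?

Let S[i] be the best sum of a strictly increasing subsequence ending at i:
i:      1  2  3  4  5  6  7  8  9 10
a[i]:  15 18  7  4  5 16  2 15  1  6
S:     15 33  7  4  9 31  2 24  1 15
Maximum is 33 (e.g. 15 + 18).

33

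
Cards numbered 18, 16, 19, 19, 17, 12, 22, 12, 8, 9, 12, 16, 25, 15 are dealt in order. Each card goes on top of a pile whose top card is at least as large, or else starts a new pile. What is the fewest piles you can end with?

5

Place each on the leftmost legal pile:
18 → new pile 1 (tops now [18])
16 → pile 1 (tops now [16])
19 → new pile 2 (tops now [16, 19])
19 → pile 2 (tops now [16, 19])
17 → pile 2 (tops now [16, 17])
12 → pile 1 (tops now [12, 17])
22 → new pile 3 (tops now [12, 17, 22])
12 → pile 1 (tops now [12, 17, 22])
8 → pile 1 (tops now [8, 17, 22])
9 → pile 2 (tops now [8, 9, 22])
12 → pile 3 (tops now [8, 9, 12])
16 → new pile 4 (tops now [8, 9, 12, 16])
25 → new pile 5 (tops now [8, 9, 12, 16, 25])
15 → pile 4 (tops now [8, 9, 12, 15, 25])
Five piles.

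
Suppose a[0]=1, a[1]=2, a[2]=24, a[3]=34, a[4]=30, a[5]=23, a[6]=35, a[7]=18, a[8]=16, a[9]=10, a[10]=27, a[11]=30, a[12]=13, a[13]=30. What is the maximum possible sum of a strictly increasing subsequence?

Let S[i] be the best sum of a strictly increasing subsequence ending at i:
i:      0  1  2  3  4  5  6  7  8  9 10 11 12 13
a[i]:   1  2 24 34 30 23 35 18 16 10 27 30 13 30
S:      1  3 27 61 57 26 96 21 19 13 54 84 26 84
Maximum is 96 (e.g. 1 + 2 + 24 + 34 + 35).

96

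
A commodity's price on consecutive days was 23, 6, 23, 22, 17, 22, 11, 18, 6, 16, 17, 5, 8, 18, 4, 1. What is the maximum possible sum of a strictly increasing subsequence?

Let S[i] be the best sum of a strictly increasing subsequence ending at i:
i:      1  2  3  4  5  6  7  8  9 10 11 12 13 14 15 16
a[i]:  23  6 23 22 17 22 11 18  6 16 17  5  8 18  4  1
S:     23  6 29 28 23 45 17 41  6 33 50  5 14 68  4  1
Maximum is 68 (e.g. 6 + 11 + 16 + 17 + 18).

68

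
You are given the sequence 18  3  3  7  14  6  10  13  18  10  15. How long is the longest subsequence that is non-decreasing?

Track the smallest tail for each achievable length (allowing ties):
18 → extends → [18]
3 → replaces 18 → [3]
3 → extends → [3, 3]
7 → extends → [3, 3, 7]
14 → extends → [3, 3, 7, 14]
6 → replaces 7 → [3, 3, 6, 14]
10 → replaces 14 → [3, 3, 6, 10]
13 → extends → [3, 3, 6, 10, 13]
18 → extends → [3, 3, 6, 10, 13, 18]
10 → replaces 13 → [3, 3, 6, 10, 10, 18]
15 → replaces 18 → [3, 3, 6, 10, 10, 15]
Six tails, so the longest non-decreasing subsequence has length 6 (e.g. 3, 3, 7, 10, 13, 18).

6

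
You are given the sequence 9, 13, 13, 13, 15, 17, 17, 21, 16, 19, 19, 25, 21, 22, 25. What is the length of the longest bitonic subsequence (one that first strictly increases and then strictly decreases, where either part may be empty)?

8

inc[i] = longest strictly increasing subsequence ending at i; dec[i] = longest strictly decreasing subsequence starting at i:
i:      1  2  3  4  5  6  7  8  9 10 11 12 13 14 15
a[i]:   9 13 13 13 15 17 17 21 16 19 19 25 21 22 25
inc:    1  2  2  2  3  4  4  5  4  5  5  6  6  7  8
dec:    1  1  1  1  1  2  2  2  1  1  1  2  1  1  1
Best peak at i=15 (value 25): inc=8, dec=1, length 8+1−1 = 8.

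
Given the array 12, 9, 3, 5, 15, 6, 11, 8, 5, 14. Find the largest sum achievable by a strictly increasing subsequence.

Let S[i] be the best sum of a strictly increasing subsequence ending at i:
i:      1  2  3  4  5  6  7  8  9 10
a[i]:  12  9  3  5 15  6 11  8  5 14
S:     12  9  3  8 27 14 25 22  8 39
Maximum is 39 (e.g. 3 + 5 + 6 + 11 + 14).

39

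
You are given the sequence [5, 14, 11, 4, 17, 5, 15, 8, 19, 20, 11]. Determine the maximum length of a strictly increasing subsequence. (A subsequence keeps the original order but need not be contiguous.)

Track the smallest tail for each achievable length (strict):
5 → extends → [5]
14 → extends → [5, 14]
11 → replaces 14 → [5, 11]
4 → replaces 5 → [4, 11]
17 → extends → [4, 11, 17]
5 → replaces 11 → [4, 5, 17]
15 → replaces 17 → [4, 5, 15]
8 → replaces 15 → [4, 5, 8]
19 → extends → [4, 5, 8, 19]
20 → extends → [4, 5, 8, 19, 20]
11 → replaces 19 → [4, 5, 8, 11, 20]
Five tails, so the longest strictly increasing subsequence has length 5 (e.g. 5, 14, 17, 19, 20).

5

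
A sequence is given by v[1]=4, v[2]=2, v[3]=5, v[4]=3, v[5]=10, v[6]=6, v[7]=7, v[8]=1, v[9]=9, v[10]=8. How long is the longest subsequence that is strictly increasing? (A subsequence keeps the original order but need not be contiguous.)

5

Track the smallest tail for each achievable length (strict):
4 → extends → [4]
2 → replaces 4 → [2]
5 → extends → [2, 5]
3 → replaces 5 → [2, 3]
10 → extends → [2, 3, 10]
6 → replaces 10 → [2, 3, 6]
7 → extends → [2, 3, 6, 7]
1 → replaces 2 → [1, 3, 6, 7]
9 → extends → [1, 3, 6, 7, 9]
8 → replaces 9 → [1, 3, 6, 7, 8]
Five tails, so the longest strictly increasing subsequence has length 5 (e.g. 4, 5, 6, 7, 9).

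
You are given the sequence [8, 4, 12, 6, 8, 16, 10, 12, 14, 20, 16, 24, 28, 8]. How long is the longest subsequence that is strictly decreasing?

3

Negate each value so 'decreasing' becomes 'increasing', then run patience tails on the negated sequence:
-8 → extends → [-8]
-4 → extends → [-8, -4]
-12 → replaces -8 → [-12, -4]
-6 → replaces -4 → [-12, -6]
-8 → replaces -6 → [-12, -8]
-16 → replaces -12 → [-16, -8]
-10 → replaces -8 → [-16, -10]
-12 → replaces -10 → [-16, -12]
-14 → replaces -12 → [-16, -14]
-20 → replaces -16 → [-20, -14]
-16 → replaces -14 → [-20, -16]
-24 → replaces -20 → [-24, -16]
-28 → replaces -24 → [-28, -16]
-8 → extends → [-28, -16, -8]
Three tails, so the longest strictly decreasing subsequence of the original has length 3.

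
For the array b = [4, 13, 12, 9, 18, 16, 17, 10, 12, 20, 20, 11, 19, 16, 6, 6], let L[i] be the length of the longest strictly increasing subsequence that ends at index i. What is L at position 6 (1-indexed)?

dp[i] = 1 + max{dp[j] : j<i, b[j]<b[i]} (or 1 if no such j):
i:      1  2  3  4  5  6  7  8  9 10 11 12 13 14 15 16
b[i]:   4 13 12  9 18 16 17 10 12 20 20 11 19 16  6  6
dp:     1  2  2  2  3  3  4  3  4  5  5  4  5  5  2  2
At index 6 the value is 3.

3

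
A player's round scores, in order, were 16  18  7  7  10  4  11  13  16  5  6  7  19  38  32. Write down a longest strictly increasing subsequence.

Patience tails give the LIS length; then backtrack through the dp parents:
16 → extends → [16]
18 → extends → [16, 18]
7 → replaces 16 → [7, 18]
7 → already a tail → [7, 18]
10 → replaces 18 → [7, 10]
4 → replaces 7 → [4, 10]
11 → extends → [4, 10, 11]
13 → extends → [4, 10, 11, 13]
16 → extends → [4, 10, 11, 13, 16]
5 → replaces 10 → [4, 5, 11, 13, 16]
6 → replaces 11 → [4, 5, 6, 13, 16]
7 → replaces 13 → [4, 5, 6, 7, 16]
19 → extends → [4, 5, 6, 7, 16, 19]
38 → extends → [4, 5, 6, 7, 16, 19, 38]
32 → replaces 38 → [4, 5, 6, 7, 16, 19, 32]
Length 7; one witness is 7, 10, 11, 13, 16, 19, 38.

7, 10, 11, 13, 16, 19, 38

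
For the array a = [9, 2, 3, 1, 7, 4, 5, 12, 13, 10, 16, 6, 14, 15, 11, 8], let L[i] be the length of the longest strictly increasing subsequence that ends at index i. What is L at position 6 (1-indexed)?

dp[i] = 1 + max{dp[j] : j<i, a[j]<a[i]} (or 1 if no such j):
i:      1  2  3  4  5  6  7  8  9 10 11 12 13 14 15 16
a[i]:   9  2  3  1  7  4  5 12 13 10 16  6 14 15 11  8
dp:     1  1  2  1  3  3  4  5  6  5  7  5  7  8  6  6
At index 6 the value is 3.

3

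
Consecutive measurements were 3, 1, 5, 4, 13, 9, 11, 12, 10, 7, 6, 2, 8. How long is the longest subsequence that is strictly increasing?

Let dp[i] be the length of the longest such subsequence ending at index i:
i:      1  2  3  4  5  6  7  8  9 10 11 12 13
a[i]:   3  1  5  4 13  9 11 12 10  7  6  2  8
dp:     1  1  2  2  3  3  4  5  4  3  3  2  4
Maximum dp value is 5.

5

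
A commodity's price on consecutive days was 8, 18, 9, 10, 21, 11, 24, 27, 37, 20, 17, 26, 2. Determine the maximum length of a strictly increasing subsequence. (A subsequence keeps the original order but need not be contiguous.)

Let dp[i] be the length of the longest such subsequence ending at index i:
i:      1  2  3  4  5  6  7  8  9 10 11 12 13
a[i]:   8 18  9 10 21 11 24 27 37 20 17 26  2
dp:     1  2  2  3  4  4  5  6  7  5  5  6  1
Maximum dp value is 7.

7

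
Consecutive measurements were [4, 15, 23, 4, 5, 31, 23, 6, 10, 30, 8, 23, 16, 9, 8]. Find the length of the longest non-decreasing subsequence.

6

Track the smallest tail for each achievable length (allowing ties):
4 → extends → [4]
15 → extends → [4, 15]
23 → extends → [4, 15, 23]
4 → replaces 15 → [4, 4, 23]
5 → replaces 23 → [4, 4, 5]
31 → extends → [4, 4, 5, 31]
23 → replaces 31 → [4, 4, 5, 23]
6 → replaces 23 → [4, 4, 5, 6]
10 → extends → [4, 4, 5, 6, 10]
30 → extends → [4, 4, 5, 6, 10, 30]
8 → replaces 10 → [4, 4, 5, 6, 8, 30]
23 → replaces 30 → [4, 4, 5, 6, 8, 23]
16 → replaces 23 → [4, 4, 5, 6, 8, 16]
9 → replaces 16 → [4, 4, 5, 6, 8, 9]
8 → replaces 9 → [4, 4, 5, 6, 8, 8]
Six tails, so the longest non-decreasing subsequence has length 6 (e.g. 4, 4, 5, 6, 10, 30).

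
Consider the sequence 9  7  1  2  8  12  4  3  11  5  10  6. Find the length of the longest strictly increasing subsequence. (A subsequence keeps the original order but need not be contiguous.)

5

Track the smallest tail for each achievable length (strict):
9 → extends → [9]
7 → replaces 9 → [7]
1 → replaces 7 → [1]
2 → extends → [1, 2]
8 → extends → [1, 2, 8]
12 → extends → [1, 2, 8, 12]
4 → replaces 8 → [1, 2, 4, 12]
3 → replaces 4 → [1, 2, 3, 12]
11 → replaces 12 → [1, 2, 3, 11]
5 → replaces 11 → [1, 2, 3, 5]
10 → extends → [1, 2, 3, 5, 10]
6 → replaces 10 → [1, 2, 3, 5, 6]
Five tails, so the longest strictly increasing subsequence has length 5 (e.g. 1, 2, 4, 5, 10).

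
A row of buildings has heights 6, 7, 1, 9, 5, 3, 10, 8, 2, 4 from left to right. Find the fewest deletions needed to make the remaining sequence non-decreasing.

Fewest deletions = n − (longest non-decreasing subsequence).
i:      1  2  3  4  5  6  7  8  9 10
a[i]:   6  7  1  9  5  3 10  8  2  4
dp:     1  2  1  3  2  2  4  3  2  3
max dp = 4, so deletions = 10 − 4 = 6.

6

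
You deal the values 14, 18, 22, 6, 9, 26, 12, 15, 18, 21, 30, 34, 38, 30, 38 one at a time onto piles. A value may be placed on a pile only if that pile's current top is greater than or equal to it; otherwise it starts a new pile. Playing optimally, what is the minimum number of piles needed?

9

Place each on the leftmost legal pile:
14 → new pile 1 (tops now [14])
18 → new pile 2 (tops now [14, 18])
22 → new pile 3 (tops now [14, 18, 22])
6 → pile 1 (tops now [6, 18, 22])
9 → pile 2 (tops now [6, 9, 22])
26 → new pile 4 (tops now [6, 9, 22, 26])
12 → pile 3 (tops now [6, 9, 12, 26])
15 → pile 4 (tops now [6, 9, 12, 15])
18 → new pile 5 (tops now [6, 9, 12, 15, 18])
21 → new pile 6 (tops now [6, 9, 12, 15, 18, 21])
30 → new pile 7 (tops now [6, 9, 12, 15, 18, 21, 30])
34 → new pile 8 (tops now [6, 9, 12, 15, 18, 21, 30, 34])
38 → new pile 9 (tops now [6, 9, 12, 15, 18, 21, 30, 34, 38])
30 → pile 7 (tops now [6, 9, 12, 15, 18, 21, 30, 34, 38])
38 → pile 9 (tops now [6, 9, 12, 15, 18, 21, 30, 34, 38])
Nine piles.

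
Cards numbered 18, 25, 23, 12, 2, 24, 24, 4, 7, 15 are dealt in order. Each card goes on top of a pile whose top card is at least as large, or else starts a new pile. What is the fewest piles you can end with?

4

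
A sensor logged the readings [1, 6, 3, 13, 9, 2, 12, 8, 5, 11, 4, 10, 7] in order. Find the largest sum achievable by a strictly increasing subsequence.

28

Let S[i] be the best sum of a strictly increasing subsequence ending at i:
i:      1  2  3  4  5  6  7  8  9 10 11 12 13
a[i]:   1  6  3 13  9  2 12  8  5 11  4 10  7
S:      1  7  4 20 16  3 28 15  9 27  8 26 16
Maximum is 28 (e.g. 1 + 6 + 9 + 12).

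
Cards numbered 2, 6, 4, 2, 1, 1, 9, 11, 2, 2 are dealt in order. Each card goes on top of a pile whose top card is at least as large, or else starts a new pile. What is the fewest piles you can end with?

Place each on the leftmost legal pile:
2 → new pile 1 (tops now [2])
6 → new pile 2 (tops now [2, 6])
4 → pile 2 (tops now [2, 4])
2 → pile 1 (tops now [2, 4])
1 → pile 1 (tops now [1, 4])
1 → pile 1 (tops now [1, 4])
9 → new pile 3 (tops now [1, 4, 9])
11 → new pile 4 (tops now [1, 4, 9, 11])
2 → pile 2 (tops now [1, 2, 9, 11])
2 → pile 2 (tops now [1, 2, 9, 11])
Four piles.

4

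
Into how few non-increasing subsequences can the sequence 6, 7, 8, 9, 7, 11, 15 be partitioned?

6

Place each on the leftmost legal pile:
6 → new pile 1 (tops now [6])
7 → new pile 2 (tops now [6, 7])
8 → new pile 3 (tops now [6, 7, 8])
9 → new pile 4 (tops now [6, 7, 8, 9])
7 → pile 2 (tops now [6, 7, 8, 9])
11 → new pile 5 (tops now [6, 7, 8, 9, 11])
15 → new pile 6 (tops now [6, 7, 8, 9, 11, 15])
Six piles.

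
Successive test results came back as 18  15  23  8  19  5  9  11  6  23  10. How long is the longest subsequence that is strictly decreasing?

Negate each value so 'decreasing' becomes 'increasing', then run patience tails on the negated sequence:
-18 → extends → [-18]
-15 → extends → [-18, -15]
-23 → replaces -18 → [-23, -15]
-8 → extends → [-23, -15, -8]
-19 → replaces -15 → [-23, -19, -8]
-5 → extends → [-23, -19, -8, -5]
-9 → replaces -8 → [-23, -19, -9, -5]
-11 → replaces -9 → [-23, -19, -11, -5]
-6 → replaces -5 → [-23, -19, -11, -6]
-23 → already a tail → [-23, -19, -11, -6]
-10 → replaces -6 → [-23, -19, -11, -10]
Four tails, so the longest strictly decreasing subsequence of the original has length 4.

4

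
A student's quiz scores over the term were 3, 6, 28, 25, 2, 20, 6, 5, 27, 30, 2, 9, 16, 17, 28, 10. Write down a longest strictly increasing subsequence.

Patience tails give the LIS length; then backtrack through the dp parents:
3 → extends → [3]
6 → extends → [3, 6]
28 → extends → [3, 6, 28]
25 → replaces 28 → [3, 6, 25]
2 → replaces 3 → [2, 6, 25]
20 → replaces 25 → [2, 6, 20]
6 → already a tail → [2, 6, 20]
5 → replaces 6 → [2, 5, 20]
27 → extends → [2, 5, 20, 27]
30 → extends → [2, 5, 20, 27, 30]
2 → already a tail → [2, 5, 20, 27, 30]
9 → replaces 20 → [2, 5, 9, 27, 30]
16 → replaces 27 → [2, 5, 9, 16, 30]
17 → replaces 30 → [2, 5, 9, 16, 17]
28 → extends → [2, 5, 9, 16, 17, 28]
10 → replaces 16 → [2, 5, 9, 10, 17, 28]
Length 6; one witness is 3, 6, 9, 16, 17, 28.

3, 6, 9, 16, 17, 28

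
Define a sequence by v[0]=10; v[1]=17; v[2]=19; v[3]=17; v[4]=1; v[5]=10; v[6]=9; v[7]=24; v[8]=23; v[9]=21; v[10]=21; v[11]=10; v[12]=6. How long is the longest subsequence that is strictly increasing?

4

Track the smallest tail for each achievable length (strict):
10 → extends → [10]
17 → extends → [10, 17]
19 → extends → [10, 17, 19]
17 → already a tail → [10, 17, 19]
1 → replaces 10 → [1, 17, 19]
10 → replaces 17 → [1, 10, 19]
9 → replaces 10 → [1, 9, 19]
24 → extends → [1, 9, 19, 24]
23 → replaces 24 → [1, 9, 19, 23]
21 → replaces 23 → [1, 9, 19, 21]
21 → already a tail → [1, 9, 19, 21]
10 → replaces 19 → [1, 9, 10, 21]
6 → replaces 9 → [1, 6, 10, 21]
Four tails, so the longest strictly increasing subsequence has length 4 (e.g. 10, 17, 19, 24).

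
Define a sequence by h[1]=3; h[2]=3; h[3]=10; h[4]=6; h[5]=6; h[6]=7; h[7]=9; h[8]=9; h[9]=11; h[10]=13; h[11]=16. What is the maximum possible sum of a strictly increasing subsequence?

Let S[i] be the best sum of a strictly increasing subsequence ending at i:
i:      1  2  3  4  5  6  7  8  9 10 11
h[i]:   3  3 10  6  6  7  9  9 11 13 16
S:      3  3 13  9  9 16 25 25 36 49 65
Maximum is 65 (e.g. 3 + 6 + 7 + 9 + 11 + 13 + 16).

65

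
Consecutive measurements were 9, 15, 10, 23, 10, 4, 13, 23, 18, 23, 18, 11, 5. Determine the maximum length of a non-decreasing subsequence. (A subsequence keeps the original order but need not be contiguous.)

Let dp[i] be the length of the longest such subsequence ending at index i:
i:      1  2  3  4  5  6  7  8  9 10 11 12 13
a[i]:   9 15 10 23 10  4 13 23 18 23 18 11  5
dp:     1  2  2  3  3  1  4  5  5  6  6  4  2
Maximum dp value is 6.

6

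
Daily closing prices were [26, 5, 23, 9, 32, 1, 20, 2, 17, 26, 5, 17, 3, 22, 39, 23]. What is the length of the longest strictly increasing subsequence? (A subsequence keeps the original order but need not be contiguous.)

Let dp[i] be the length of the longest such subsequence ending at index i:
i:      1  2  3  4  5  6  7  8  9 10 11 12 13 14 15 16
a[i]:  26  5 23  9 32  1 20  2 17 26  5 17  3 22 39 23
dp:     1  1  2  2  3  1  3  2  3  4  3  4  3  5  6  6
Maximum dp value is 6.

6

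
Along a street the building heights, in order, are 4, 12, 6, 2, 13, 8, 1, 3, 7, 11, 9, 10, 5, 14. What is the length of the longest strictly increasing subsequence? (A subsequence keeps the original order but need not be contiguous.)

6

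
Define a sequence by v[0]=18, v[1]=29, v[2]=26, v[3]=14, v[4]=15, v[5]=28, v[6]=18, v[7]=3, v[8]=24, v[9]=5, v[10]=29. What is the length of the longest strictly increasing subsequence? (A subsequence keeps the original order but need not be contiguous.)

Track the smallest tail for each achievable length (strict):
18 → extends → [18]
29 → extends → [18, 29]
26 → replaces 29 → [18, 26]
14 → replaces 18 → [14, 26]
15 → replaces 26 → [14, 15]
28 → extends → [14, 15, 28]
18 → replaces 28 → [14, 15, 18]
3 → replaces 14 → [3, 15, 18]
24 → extends → [3, 15, 18, 24]
5 → replaces 15 → [3, 5, 18, 24]
29 → extends → [3, 5, 18, 24, 29]
Five tails, so the longest strictly increasing subsequence has length 5 (e.g. 14, 15, 18, 24, 29).

5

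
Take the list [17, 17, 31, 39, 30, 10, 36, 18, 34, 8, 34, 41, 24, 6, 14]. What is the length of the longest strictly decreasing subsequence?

Negate each value so 'decreasing' becomes 'increasing', then run patience tails on the negated sequence:
-17 → extends → [-17]
-17 → already a tail → [-17]
-31 → replaces -17 → [-31]
-39 → replaces -31 → [-39]
-30 → extends → [-39, -30]
-10 → extends → [-39, -30, -10]
-36 → replaces -30 → [-39, -36, -10]
-18 → replaces -10 → [-39, -36, -18]
-34 → replaces -18 → [-39, -36, -34]
-8 → extends → [-39, -36, -34, -8]
-34 → already a tail → [-39, -36, -34, -8]
-41 → replaces -39 → [-41, -36, -34, -8]
-24 → replaces -8 → [-41, -36, -34, -24]
-6 → extends → [-41, -36, -34, -24, -6]
-14 → replaces -6 → [-41, -36, -34, -24, -14]
Five tails, so the longest strictly decreasing subsequence of the original has length 5.

5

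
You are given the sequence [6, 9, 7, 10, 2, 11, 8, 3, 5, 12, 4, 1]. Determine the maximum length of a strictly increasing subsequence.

Let dp[i] be the length of the longest such subsequence ending at index i:
i:      1  2  3  4  5  6  7  8  9 10 11 12
a[i]:   6  9  7 10  2 11  8  3  5 12  4  1
dp:     1  2  2  3  1  4  3  2  3  5  3  1
Maximum dp value is 5.

5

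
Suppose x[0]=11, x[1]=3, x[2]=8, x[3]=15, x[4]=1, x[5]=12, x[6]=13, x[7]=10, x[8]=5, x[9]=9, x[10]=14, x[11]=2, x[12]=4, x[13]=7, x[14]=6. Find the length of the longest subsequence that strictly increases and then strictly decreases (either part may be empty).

8

inc[i] = longest strictly increasing subsequence ending at i; dec[i] = longest strictly decreasing subsequence starting at i:
i:      0  1  2  3  4  5  6  7  8  9 10 11 12 13 14
x[i]:  11  3  8 15  1 12 13 10  5  9 14  2  4  7  6
inc:    1  1  2  3  1  3  4  3  2  3  5  2  3  4  4
dec:    5  2  3  6  1  5  5  4  2  3  3  1  1  2  1
Best peak at i=3 (value 15): inc=3, dec=6, length 3+6−1 = 8.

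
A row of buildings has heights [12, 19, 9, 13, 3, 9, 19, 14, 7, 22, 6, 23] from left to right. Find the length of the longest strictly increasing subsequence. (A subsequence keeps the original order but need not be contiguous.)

5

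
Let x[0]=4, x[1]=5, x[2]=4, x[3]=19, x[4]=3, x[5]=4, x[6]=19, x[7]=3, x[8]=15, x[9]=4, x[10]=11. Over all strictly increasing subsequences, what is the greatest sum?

28

Let S[i] be the best sum of a strictly increasing subsequence ending at i:
i:      0  1  2  3  4  5  6  7  8  9 10
x[i]:   4  5  4 19  3  4 19  3 15  4 11
S:      4  9  4 28  3  7 28  3 24  7 20
Maximum is 28 (e.g. 4 + 5 + 19).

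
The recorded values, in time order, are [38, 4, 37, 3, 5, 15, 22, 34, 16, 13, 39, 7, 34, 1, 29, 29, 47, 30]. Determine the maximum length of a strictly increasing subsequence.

7

Track the smallest tail for each achievable length (strict):
38 → extends → [38]
4 → replaces 38 → [4]
37 → extends → [4, 37]
3 → replaces 4 → [3, 37]
5 → replaces 37 → [3, 5]
15 → extends → [3, 5, 15]
22 → extends → [3, 5, 15, 22]
34 → extends → [3, 5, 15, 22, 34]
16 → replaces 22 → [3, 5, 15, 16, 34]
13 → replaces 15 → [3, 5, 13, 16, 34]
39 → extends → [3, 5, 13, 16, 34, 39]
7 → replaces 13 → [3, 5, 7, 16, 34, 39]
34 → already a tail → [3, 5, 7, 16, 34, 39]
1 → replaces 3 → [1, 5, 7, 16, 34, 39]
29 → replaces 34 → [1, 5, 7, 16, 29, 39]
29 → already a tail → [1, 5, 7, 16, 29, 39]
47 → extends → [1, 5, 7, 16, 29, 39, 47]
30 → replaces 39 → [1, 5, 7, 16, 29, 30, 47]
Seven tails, so the longest strictly increasing subsequence has length 7 (e.g. 4, 5, 15, 22, 34, 39, 47).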